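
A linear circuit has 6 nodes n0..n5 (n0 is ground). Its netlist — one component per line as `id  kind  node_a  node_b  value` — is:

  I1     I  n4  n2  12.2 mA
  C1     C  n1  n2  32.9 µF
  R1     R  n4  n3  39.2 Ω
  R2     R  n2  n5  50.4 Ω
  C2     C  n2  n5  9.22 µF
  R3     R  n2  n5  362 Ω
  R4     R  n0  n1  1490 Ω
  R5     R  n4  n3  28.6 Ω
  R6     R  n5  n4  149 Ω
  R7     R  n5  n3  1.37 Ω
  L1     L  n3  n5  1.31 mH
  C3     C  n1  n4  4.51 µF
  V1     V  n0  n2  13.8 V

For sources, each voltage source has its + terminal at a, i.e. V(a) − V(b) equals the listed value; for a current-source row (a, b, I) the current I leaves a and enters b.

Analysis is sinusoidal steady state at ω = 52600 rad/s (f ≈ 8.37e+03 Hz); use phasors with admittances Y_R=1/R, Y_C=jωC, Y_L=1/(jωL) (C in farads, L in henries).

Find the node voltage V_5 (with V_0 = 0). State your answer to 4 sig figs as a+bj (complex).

-13.79+0.002714j V

Apply KCL at each of the 5 non-ground nodes and solve the resulting linear system.
Node n1: branches {C1, R4, C3} → V_1 = -13.80+0.001010j
Node n2: branches {I1, C1, R2, C2, R3, V1} → V_2 = -13.80+0.000j
Node n3: branches {R1, R5, R7, L1} → V_3 = -13.80+0.006107j
Node n4: branches {I1, R1, R5, R6, C3} → V_4 = -13.81+0.04743j
Node n5: branches {R2, C2, R3, R6, R7, L1} → V_5 = -13.79+0.002714j
Source currents: i(V1)=-0.009263+6.781e-07j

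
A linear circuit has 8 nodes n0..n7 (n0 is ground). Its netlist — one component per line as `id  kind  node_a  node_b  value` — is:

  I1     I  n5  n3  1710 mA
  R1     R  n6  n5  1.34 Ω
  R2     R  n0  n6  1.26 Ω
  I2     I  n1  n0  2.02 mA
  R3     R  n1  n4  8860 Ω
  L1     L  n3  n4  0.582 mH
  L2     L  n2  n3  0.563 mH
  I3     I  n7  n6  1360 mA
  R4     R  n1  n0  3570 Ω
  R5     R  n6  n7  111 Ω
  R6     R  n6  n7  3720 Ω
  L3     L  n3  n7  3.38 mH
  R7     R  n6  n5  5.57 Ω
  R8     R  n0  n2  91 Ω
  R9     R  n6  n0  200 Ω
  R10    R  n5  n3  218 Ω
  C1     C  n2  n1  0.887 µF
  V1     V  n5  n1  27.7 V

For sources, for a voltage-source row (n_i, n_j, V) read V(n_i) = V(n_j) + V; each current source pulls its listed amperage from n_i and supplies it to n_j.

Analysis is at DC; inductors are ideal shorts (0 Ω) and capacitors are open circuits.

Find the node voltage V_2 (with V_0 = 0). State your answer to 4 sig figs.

Apply KCL at each of the 7 non-ground nodes and solve the resulting linear system.
Node n1: branches {I2, R3, R4, C1, V1} → V_1 = -29.64
Node n2: branches {L2, R8, C1} → V_2 = 13.46
Node n3: branches {I1, L1, L2, L3, R10} → V_3 = 13.46
Node n4: branches {R3, L1} → V_4 = 13.46
Node n5: branches {I1, R1, R7, R10, V1} → V_5 = -1.936
Node n6: branches {R1, R2, I3, R5, R6, R7, R9} → V_6 = -0.1774
Node n7: branches {I3, R5, R6, L3} → V_7 = 13.46
Source currents: i(L1)=0.004864, i(L2)=-0.1479, i(L3)=1.487, i(V1)=-0.01115

13.46 V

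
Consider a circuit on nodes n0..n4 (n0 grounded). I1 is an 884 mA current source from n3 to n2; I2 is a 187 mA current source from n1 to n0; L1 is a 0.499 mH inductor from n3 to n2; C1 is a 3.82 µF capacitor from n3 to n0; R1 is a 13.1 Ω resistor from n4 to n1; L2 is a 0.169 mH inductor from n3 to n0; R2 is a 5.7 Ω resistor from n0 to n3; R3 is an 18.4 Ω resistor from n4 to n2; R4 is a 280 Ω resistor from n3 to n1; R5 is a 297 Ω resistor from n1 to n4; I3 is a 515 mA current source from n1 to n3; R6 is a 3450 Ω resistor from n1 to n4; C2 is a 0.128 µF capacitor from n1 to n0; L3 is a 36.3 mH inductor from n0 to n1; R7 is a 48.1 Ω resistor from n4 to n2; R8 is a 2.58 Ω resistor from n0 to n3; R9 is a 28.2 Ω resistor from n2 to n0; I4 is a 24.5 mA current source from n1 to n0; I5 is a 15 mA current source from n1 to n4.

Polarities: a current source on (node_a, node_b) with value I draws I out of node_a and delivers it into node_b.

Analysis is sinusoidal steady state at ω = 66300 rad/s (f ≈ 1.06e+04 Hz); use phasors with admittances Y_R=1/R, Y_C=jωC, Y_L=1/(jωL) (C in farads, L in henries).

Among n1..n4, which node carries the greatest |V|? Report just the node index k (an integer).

Element admittances at ω=66300 rad/s:
  I1: injects 0.884 A into n2 (from n3)
  I2: injects 0.187 A into n0 (from n1)
  Y(L1) = 0.000-0.03023j S between n3,n2
  Y(C1) = 0.000+0.2533j S between n3,n0
  Y(R1) = 0.07634+0.000j S between n4,n1
  Y(L2) = 0.000-0.08925j S between n3,n0
  Y(R2) = 0.1754+0.000j S between n0,n3
  Y(R3) = 0.05435+0.000j S between n4,n2
  Y(R4) = 0.003571+0.000j S between n3,n1
  Y(R5) = 0.003367+0.000j S between n1,n4
  I3: injects 0.515 A into n3 (from n1)
  Y(R6) = 0.0002899+0.000j S between n1,n4
  Y(C2) = 0.000+0.008486j S between n1,n0
  Y(L3) = 0.000-0.0004155j S between n0,n1
  Y(R7) = 0.02079+0.000j S between n4,n2
  Y(R8) = 0.3876+0.000j S between n0,n3
  Y(R9) = 0.03546+0.000j S between n2,n0
  I4: injects 0.0245 A into n0 (from n1)
  I5: injects 0.015 A into n4 (from n1)
Assemble and solve the 4×4 MNA system:
  V(n1)=-13.28+7.293j  V(n2)=2.958+5.199j  V(n3)=-0.4584-0.003568j  V(n4)=-5.318+6.279j

1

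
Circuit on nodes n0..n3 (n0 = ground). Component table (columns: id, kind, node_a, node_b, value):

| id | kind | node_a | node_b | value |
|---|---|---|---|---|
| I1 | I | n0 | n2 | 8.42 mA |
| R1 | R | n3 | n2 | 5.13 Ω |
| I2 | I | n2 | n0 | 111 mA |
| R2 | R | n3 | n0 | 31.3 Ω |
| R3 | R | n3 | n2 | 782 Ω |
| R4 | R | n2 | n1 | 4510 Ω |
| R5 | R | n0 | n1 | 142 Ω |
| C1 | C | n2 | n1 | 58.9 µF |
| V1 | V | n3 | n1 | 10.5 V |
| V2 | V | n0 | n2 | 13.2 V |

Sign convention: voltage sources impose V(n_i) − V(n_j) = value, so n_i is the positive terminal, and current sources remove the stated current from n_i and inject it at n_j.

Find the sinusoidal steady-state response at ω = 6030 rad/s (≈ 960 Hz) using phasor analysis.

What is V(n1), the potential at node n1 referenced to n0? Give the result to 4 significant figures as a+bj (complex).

MNA unknowns: 3 node voltages V₁..V_3 plus 2 source currents (V1, V2)
I1: z[0]−=0.00842, z[2]+=0.00842
R1: Y=0.1949+0.000j on G[3,2]
I2: z[2]−=0.111, z[0]+=0.111
R2: Y=0.03195+0.000j on G[3,0]
R3: Y=0.001279+0.000j on G[3,2]
R4: Y=0.0002217+0.000j on G[2,1]
R5: Y=0.007042+0.000j on G[0,1]
C1: Y=0.000+0.3552j on G[2,1]
V1: row V3−V1=10.5, i_V1 at 3,1
V2: row V0−V2=13.2, i_V2 at 0,2
solve → V1=-15.64+3.679j, V2=-13.20+0.000j, V3=-5.139+3.679j
aux → i_V1=-1.417-0.8395j, i_V2=-0.1717+0.1435j

-15.64+3.679j V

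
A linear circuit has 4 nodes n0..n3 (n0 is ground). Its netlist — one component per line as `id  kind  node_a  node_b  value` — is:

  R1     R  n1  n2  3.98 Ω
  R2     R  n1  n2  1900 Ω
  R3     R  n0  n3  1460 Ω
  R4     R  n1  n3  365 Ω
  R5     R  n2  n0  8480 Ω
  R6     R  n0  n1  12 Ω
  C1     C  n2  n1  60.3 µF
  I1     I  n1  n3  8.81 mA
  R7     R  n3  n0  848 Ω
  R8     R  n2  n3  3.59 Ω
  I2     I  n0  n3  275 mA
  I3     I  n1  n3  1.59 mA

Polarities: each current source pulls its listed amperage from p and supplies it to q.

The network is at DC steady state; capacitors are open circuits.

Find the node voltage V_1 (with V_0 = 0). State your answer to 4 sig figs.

3.177 V

MNA unknowns: 3 node voltages V₁..V_3
R1: Y=0.2513 on G[1,2]
R2: Y=0.0005263 on G[1,2]
R3: Y=0.0006849 on G[0,3]
R4: Y=0.002740 on G[1,3]
R5: Y=0.0001179 on G[2,0]
R6: Y=0.08333 on G[0,1]
C1: Y=0.000 on G[2,1]
I1: z[1]−=0.00881, z[3]+=0.00881
R7: Y=0.001179 on G[3,0]
R8: Y=0.2786 on G[2,3]
I2: z[0]−=0.275, z[3]+=0.275
I3: z[1]−=0.00159, z[3]+=0.00159
solve → V1=3.177, V2=4.248, V3=5.218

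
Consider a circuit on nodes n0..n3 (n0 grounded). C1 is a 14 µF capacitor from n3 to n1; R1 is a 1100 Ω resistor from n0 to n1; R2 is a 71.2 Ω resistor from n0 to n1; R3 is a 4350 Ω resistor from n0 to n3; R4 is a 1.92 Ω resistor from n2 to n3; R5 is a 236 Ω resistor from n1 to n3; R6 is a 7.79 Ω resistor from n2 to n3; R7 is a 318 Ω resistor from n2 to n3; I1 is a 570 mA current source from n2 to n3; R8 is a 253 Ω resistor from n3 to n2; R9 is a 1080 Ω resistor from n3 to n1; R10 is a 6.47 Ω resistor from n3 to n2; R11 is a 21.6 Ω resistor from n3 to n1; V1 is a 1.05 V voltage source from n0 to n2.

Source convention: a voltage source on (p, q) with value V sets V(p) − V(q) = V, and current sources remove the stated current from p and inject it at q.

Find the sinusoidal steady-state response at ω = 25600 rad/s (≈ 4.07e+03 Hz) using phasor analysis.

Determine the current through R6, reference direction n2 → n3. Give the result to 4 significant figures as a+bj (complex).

-0.09105-3.194e-05j A

Apply KCL at each of the 3 non-ground nodes and solve the resulting linear system.
Node n1: branches {C1, R1, R2, R5, R9, R11} → V_1 = -0.3382-0.01350j
Node n2: branches {R4, R6, R7, I1, R8, R10, V1} → V_2 = -1.050+0.000j
Node n3: branches {C1, R3, R4, R5, R6, R7, I1, R8, R9, R10, R11} → V_3 = -0.3407+0.0002488j
Source currents: i(V1)=-0.005135-0.0002018j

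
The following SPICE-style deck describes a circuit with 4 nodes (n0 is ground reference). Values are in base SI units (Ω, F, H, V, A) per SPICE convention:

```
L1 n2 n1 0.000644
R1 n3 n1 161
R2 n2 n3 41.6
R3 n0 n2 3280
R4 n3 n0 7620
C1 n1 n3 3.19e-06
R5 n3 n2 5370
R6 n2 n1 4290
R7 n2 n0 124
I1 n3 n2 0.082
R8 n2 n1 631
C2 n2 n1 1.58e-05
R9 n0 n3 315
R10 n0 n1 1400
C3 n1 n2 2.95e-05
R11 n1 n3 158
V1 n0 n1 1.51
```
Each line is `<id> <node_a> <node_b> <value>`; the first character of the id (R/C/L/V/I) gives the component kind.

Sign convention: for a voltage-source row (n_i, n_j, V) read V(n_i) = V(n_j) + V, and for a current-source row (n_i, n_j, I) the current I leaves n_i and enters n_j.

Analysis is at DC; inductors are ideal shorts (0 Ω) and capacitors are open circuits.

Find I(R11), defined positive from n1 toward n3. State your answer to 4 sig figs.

Apply KCL at each of the 3 non-ground nodes and solve the resulting linear system.
Node n1: branches {L1, R1, C1, R6, R8, C2, R10, C3, R11, V1} → V_1 = -1.510
Node n2: branches {L1, R2, R3, R5, R6, R7, I1, R8, C2, C3} → V_2 = -1.510
Node n3: branches {R1, R2, R4, C1, R5, I1, R9, R11} → V_3 = -3.432
Source currents: i(L1)=0.04808, i(V1)=-0.02506

0.01216 A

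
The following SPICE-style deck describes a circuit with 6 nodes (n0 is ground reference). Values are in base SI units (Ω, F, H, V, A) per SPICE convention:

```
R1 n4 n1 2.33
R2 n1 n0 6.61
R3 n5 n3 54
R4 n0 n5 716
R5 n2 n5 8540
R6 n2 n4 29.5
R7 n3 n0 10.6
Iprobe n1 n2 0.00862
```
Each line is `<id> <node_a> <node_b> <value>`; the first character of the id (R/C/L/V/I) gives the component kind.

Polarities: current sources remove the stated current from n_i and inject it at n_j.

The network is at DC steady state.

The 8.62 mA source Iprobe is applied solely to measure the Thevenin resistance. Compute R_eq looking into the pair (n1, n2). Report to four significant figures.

MNA unknowns: 5 node voltages V₁..V_5
R1: Y=0.4292 on G[4,1]
R2: Y=0.1513 on G[1,0]
R3: Y=0.01852 on G[5,3]
R4: Y=0.001397 on G[0,5]
R5: Y=0.0001171 on G[2,5]
R6: Y=0.03390 on G[2,4]
R7: Y=0.09434 on G[3,0]
Iprobe: z[1]−=0.00862, z[2]+=0.00862
solve → V1=-0.0002100, V2=0.2732, V3=0.0003088, V4=0.01980, V5=0.001882

R_eq = 31.71 Ω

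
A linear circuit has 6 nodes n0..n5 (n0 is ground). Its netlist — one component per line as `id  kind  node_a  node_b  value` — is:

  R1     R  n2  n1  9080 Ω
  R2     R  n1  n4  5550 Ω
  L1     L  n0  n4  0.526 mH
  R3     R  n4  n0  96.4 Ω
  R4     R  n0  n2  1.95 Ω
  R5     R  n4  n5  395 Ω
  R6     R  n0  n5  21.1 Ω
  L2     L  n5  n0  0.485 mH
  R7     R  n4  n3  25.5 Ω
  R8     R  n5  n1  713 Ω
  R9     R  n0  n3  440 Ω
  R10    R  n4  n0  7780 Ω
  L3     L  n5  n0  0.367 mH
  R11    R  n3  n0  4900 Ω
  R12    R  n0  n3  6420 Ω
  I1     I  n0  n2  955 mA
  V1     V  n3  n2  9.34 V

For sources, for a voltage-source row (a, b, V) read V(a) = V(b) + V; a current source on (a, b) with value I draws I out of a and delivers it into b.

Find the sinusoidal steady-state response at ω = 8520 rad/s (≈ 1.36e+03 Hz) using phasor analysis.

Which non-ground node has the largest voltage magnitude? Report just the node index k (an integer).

Apply KCL at each of the 5 non-ground nodes and solve the resulting linear system.
Node n1: branches {R1, R2, R8} → V_1 = 0.1023+0.1948j
Node n2: branches {R1, R4, I1, V1} → V_2 = 1.044+0.1226j
Node n3: branches {R7, R9, R11, R12, V1} → V_3 = 10.38+0.1226j
Node n4: branches {R2, L1, R3, R5, R7, R10} → V_4 = 0.3858+1.734j
Node n5: branches {R5, R6, L2, R8, L3} → V_5 = -0.008052+0.002729j
Source currents: i(V1)=-0.4194+0.06288j

3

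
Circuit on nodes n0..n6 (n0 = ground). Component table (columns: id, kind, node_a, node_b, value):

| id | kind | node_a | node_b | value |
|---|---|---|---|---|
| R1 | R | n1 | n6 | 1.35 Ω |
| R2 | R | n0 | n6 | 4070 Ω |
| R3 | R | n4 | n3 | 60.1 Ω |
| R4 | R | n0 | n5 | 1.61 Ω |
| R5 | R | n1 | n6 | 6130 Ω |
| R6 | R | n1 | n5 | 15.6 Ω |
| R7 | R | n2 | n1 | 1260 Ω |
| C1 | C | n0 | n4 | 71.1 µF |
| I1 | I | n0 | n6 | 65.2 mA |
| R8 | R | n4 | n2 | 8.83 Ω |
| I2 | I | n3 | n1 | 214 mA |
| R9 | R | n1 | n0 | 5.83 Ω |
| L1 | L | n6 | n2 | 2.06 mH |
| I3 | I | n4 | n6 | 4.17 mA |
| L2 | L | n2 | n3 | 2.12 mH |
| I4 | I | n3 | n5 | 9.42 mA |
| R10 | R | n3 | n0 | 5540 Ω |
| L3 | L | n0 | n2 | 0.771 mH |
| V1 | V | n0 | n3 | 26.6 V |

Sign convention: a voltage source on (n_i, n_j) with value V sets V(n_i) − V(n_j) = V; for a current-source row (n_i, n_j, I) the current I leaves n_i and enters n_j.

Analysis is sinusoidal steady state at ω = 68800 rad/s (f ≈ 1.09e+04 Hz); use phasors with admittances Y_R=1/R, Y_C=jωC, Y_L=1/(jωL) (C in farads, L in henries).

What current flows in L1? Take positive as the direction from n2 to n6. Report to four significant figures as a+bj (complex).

Apply KCL at each of the 6 non-ground nodes and solve the resulting linear system.
Node n1: branches {R1, R5, R6, R7, I2, R9} → V_1 = 1.274+0.05923j
Node n2: branches {R7, R8, L1, L2, L3} → V_2 = -0.3865+1.503j
Node n3: branches {R3, I2, L2, I4, R10, V1} → V_3 = -26.60+0.000j
Node n4: branches {R3, C1, R8, I3} → V_4 = 0.03212+0.1011j
Node n5: branches {R4, R6, I4} → V_5 = 0.1330+0.005541j
Node n6: branches {R1, R2, R5, I1, L1, I3} → V_6 = 1.381+0.07604j
Source currents: i(V1)=-0.2348+0.1780j

0.01007+0.01247j A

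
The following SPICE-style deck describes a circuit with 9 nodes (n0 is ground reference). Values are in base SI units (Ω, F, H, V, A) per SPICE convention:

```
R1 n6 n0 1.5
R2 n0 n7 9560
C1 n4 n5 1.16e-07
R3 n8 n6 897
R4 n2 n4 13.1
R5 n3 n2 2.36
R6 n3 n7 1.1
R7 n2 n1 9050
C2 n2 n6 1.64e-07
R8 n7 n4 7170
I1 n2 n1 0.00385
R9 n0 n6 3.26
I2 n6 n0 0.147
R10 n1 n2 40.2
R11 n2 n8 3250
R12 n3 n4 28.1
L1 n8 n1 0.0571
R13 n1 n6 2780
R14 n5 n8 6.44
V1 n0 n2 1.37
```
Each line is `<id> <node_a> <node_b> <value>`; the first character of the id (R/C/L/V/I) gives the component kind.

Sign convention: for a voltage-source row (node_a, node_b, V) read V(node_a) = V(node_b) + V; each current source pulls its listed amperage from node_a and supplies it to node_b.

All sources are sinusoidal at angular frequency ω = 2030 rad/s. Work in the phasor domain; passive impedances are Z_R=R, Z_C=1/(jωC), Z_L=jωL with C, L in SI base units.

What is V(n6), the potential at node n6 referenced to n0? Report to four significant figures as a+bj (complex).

Element admittances at ω=2030 rad/s:
  Y(R1) = 0.6667+0.000j S between n6,n0
  Y(R2) = 0.0001046+0.000j S between n0,n7
  Y(C1) = 0.000+0.0002355j S between n4,n5
  Y(R3) = 0.001115+0.000j S between n8,n6
  Y(R4) = 0.07634+0.000j S between n2,n4
  Y(R5) = 0.4237+0.000j S between n3,n2
  Y(R6) = 0.9091+0.000j S between n3,n7
  Y(R7) = 0.0001105+0.000j S between n2,n1
  Y(C2) = 0.000+0.0003329j S between n2,n6
  Y(R8) = 0.0001395+0.000j S between n7,n4
  I1: injects 0.00385 A into n1 (from n2)
  Y(R9) = 0.3067+0.000j S between n0,n6
  I2: injects 0.147 A into n0 (from n6)
  Y(R10) = 0.02488+0.000j S between n1,n2
  Y(R11) = 0.0003077+0.000j S between n2,n8
  Y(R12) = 0.03559+0.000j S between n3,n4
  Y(L1) = 0.000-0.008627j S between n8,n1
  Y(R13) = 0.0003597+0.000j S between n1,n6
  Y(R14) = 0.1553+0.000j S between n5,n8
  V1: constraint V(n0)−V(n2) = 1.37
Assemble and solve the 9×9 MNA system:
  V(n1)=-1.159-0.008550j  V(n2)=-1.370+0.000j  V(n3)=-1.370+3.953e-05j  V(n4)=-1.370+0.0005084j  V(n5)=-1.134+0.1126j  V(n6)=-0.1525-0.0002897j  V(n7)=-1.370+3.959e-05j  V(n8)=-1.134+0.1130j
  i(V1)=-0.001600-0.0002820j

-0.1525-0.0002897j V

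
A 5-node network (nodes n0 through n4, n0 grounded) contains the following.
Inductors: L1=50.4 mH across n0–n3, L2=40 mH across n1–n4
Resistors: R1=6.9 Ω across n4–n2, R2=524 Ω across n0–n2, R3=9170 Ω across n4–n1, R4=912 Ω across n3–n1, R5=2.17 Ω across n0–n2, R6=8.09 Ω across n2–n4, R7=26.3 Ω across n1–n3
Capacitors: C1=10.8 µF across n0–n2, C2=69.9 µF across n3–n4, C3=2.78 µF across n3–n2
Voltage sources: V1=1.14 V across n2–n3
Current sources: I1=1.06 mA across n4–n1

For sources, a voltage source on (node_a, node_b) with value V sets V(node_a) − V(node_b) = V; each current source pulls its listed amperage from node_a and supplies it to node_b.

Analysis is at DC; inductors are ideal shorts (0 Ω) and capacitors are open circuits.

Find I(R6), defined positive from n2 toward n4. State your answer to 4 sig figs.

0.01792 A

Element admittances at DC:
  L1: short n0↔n3 (DC inductor)
  L2: short n1↔n4 (DC inductor)
  Y(R1) = 0.1449 S between n4,n2
  Y(C1) = 0.000 S between n0,n2
  Y(R2) = 0.001908 S between n0,n2
  Y(R3) = 0.0001091 S between n4,n1
  Y(R4) = 0.001096 S between n3,n1
  Y(R5) = 0.4608 S between n0,n2
  Y(R6) = 0.1236 S between n2,n4
  Y(C2) = 0.000 S between n3,n4
  Y(R7) = 0.03802 S between n1,n3
  Y(C3) = 0.000 S between n3,n2
  V1: constraint V(n2)−V(n3) = 1.14
  I1: injects 0.00106 A into n1 (from n4)
Assemble and solve the 7×7 MNA system:
  V(n1)=0.9950  V(n2)=1.140  V(n3)=0.000  V(n4)=0.9950
  i(L1)=0.5275  i(L2)=-0.03787  i(V1)=-0.5664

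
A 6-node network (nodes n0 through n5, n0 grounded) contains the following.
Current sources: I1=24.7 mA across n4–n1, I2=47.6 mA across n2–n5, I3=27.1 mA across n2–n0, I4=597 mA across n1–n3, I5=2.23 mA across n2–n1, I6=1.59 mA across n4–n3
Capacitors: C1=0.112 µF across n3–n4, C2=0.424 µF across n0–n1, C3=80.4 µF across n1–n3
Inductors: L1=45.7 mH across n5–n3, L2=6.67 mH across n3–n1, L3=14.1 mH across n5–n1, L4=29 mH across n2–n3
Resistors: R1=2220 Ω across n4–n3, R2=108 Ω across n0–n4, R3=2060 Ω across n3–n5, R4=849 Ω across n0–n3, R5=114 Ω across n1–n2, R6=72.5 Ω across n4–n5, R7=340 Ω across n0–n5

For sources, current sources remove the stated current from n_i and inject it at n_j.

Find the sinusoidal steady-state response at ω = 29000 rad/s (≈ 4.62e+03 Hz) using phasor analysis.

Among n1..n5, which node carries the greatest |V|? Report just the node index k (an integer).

2

MNA unknowns: 5 node voltages V₁..V_5
I1: z[4]−=0.0247, z[1]+=0.0247
C1: Y=0.000+0.003248j on G[3,4]
C2: Y=0.000+0.01230j on G[0,1]
L1: Y=0.000-0.0007545j on G[5,3]
I2: z[2]−=0.0476, z[5]+=0.0476
R1: Y=0.0004505+0.000j on G[4,3]
I3: z[2]−=0.0271, z[0]+=0.0271
R2: Y=0.009259+0.000j on G[0,4]
R3: Y=0.0004854+0.000j on G[3,5]
R4: Y=0.001178+0.000j on G[0,3]
L2: Y=0.000-0.005170j on G[3,1]
C3: Y=0.000+2.332j on G[1,3]
I4: z[1]−=0.597, z[3]+=0.597
R5: Y=0.008772+0.000j on G[1,2]
R6: Y=0.01379+0.000j on G[4,5]
L3: Y=0.000-0.002446j on G[5,1]
L4: Y=0.000-0.001189j on G[2,3]
R7: Y=0.002941+0.000j on G[0,5]
I5: z[2]−=0.00223, z[1]+=0.00223
I6: z[4]−=0.00159, z[3]+=0.00159
solve → V1=-1.210+3.394j, V2=-9.857+2.221j, V3=-1.207+3.132j, V4=0.6068+0.7172j, V5=3.548+1.547j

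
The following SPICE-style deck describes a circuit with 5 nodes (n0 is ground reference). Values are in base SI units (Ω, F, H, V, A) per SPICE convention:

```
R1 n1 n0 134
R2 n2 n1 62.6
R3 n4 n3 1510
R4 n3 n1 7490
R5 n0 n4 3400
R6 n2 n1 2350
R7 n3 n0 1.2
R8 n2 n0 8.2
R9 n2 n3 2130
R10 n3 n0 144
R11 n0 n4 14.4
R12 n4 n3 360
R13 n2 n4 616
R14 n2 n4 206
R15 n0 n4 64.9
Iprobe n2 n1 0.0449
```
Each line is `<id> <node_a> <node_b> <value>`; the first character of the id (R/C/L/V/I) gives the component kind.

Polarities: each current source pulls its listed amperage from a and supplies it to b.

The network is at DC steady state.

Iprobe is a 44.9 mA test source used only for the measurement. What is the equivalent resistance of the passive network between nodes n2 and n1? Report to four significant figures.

MNA unknowns: 4 node voltages V₁..V_4
R1: Y=0.007463 on G[1,0]
R2: Y=0.01597 on G[2,1]
R3: Y=0.0006623 on G[4,3]
R4: Y=0.0001335 on G[3,1]
R5: Y=0.0002941 on G[0,4]
R6: Y=0.0004255 on G[2,1]
R7: Y=0.8333 on G[3,0]
R8: Y=0.1220 on G[2,0]
R9: Y=0.0004695 on G[2,3]
R10: Y=0.006944 on G[3,0]
R11: Y=0.06944 on G[0,4]
R12: Y=0.002778 on G[4,3]
R13: Y=0.001623 on G[2,4]
R14: Y=0.004854 on G[2,4]
R15: Y=0.01541 on G[0,4]
Iprobe: z[2]−=0.0449, z[1]+=0.0449
solve → V1=1.798, V2=-0.1063, V3=0.0001958, V4=-0.007240

R_eq = 42.42 Ω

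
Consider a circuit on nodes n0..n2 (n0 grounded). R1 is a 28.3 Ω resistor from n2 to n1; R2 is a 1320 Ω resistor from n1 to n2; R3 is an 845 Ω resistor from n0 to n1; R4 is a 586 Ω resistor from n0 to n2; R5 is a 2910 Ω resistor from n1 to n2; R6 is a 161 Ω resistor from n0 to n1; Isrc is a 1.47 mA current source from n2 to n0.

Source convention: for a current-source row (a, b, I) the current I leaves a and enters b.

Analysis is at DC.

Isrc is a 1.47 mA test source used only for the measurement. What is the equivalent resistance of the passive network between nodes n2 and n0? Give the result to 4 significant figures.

MNA unknowns: 2 node voltages V₁..V_2
R1: Y=0.03534 on G[2,1]
R2: Y=0.0007576 on G[1,2]
R3: Y=0.001183 on G[0,1]
R4: Y=0.001706 on G[0,2]
R5: Y=0.0003436 on G[1,2]
R6: Y=0.006211 on G[0,1]
Isrc: z[2]−=0.00147, z[0]+=0.00147
solve → V1=-0.1556, V2=-0.1872

R_eq = 127.3 Ω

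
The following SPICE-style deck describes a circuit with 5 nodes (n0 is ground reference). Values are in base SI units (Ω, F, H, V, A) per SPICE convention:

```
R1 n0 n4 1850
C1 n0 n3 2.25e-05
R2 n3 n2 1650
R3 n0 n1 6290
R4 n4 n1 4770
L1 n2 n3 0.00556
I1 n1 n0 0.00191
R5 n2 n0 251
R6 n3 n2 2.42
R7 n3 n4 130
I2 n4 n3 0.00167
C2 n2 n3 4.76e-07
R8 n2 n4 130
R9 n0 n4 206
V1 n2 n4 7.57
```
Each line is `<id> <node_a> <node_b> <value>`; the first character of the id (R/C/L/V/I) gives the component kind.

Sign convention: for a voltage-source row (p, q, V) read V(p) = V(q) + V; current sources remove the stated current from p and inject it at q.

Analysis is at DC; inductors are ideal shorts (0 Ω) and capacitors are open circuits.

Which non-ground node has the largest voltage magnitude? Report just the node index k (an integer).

Element admittances at DC:
  Y(R1) = 0.0005405 S between n0,n4
  Y(C1) = 0.000 S between n0,n3
  Y(R2) = 0.0006061 S between n3,n2
  Y(R3) = 0.0001590 S between n0,n1
  Y(R4) = 0.0002096 S between n4,n1
  L1: short n2↔n3 (DC inductor)
  I1: injects 0.00191 A into n0 (from n1)
  Y(R5) = 0.003984 S between n2,n0
  Y(R6) = 0.4132 S between n3,n2
  Y(R7) = 0.007692 S between n3,n4
  I2: injects 0.00167 A into n3 (from n4)
  Y(C2) = 0.000 S between n2,n3
  Y(R8) = 0.007692 S between n2,n4
  Y(R9) = 0.004854 S between n0,n4
  V1: constraint V(n2)−V(n4) = 7.57
Assemble and solve the 6×6 MNA system:
  V(n1)=-7.058  V(n2)=4.270  V(n3)=4.270  V(n4)=-3.300
  i(L1)=0.05656  i(V1)=-0.1318

1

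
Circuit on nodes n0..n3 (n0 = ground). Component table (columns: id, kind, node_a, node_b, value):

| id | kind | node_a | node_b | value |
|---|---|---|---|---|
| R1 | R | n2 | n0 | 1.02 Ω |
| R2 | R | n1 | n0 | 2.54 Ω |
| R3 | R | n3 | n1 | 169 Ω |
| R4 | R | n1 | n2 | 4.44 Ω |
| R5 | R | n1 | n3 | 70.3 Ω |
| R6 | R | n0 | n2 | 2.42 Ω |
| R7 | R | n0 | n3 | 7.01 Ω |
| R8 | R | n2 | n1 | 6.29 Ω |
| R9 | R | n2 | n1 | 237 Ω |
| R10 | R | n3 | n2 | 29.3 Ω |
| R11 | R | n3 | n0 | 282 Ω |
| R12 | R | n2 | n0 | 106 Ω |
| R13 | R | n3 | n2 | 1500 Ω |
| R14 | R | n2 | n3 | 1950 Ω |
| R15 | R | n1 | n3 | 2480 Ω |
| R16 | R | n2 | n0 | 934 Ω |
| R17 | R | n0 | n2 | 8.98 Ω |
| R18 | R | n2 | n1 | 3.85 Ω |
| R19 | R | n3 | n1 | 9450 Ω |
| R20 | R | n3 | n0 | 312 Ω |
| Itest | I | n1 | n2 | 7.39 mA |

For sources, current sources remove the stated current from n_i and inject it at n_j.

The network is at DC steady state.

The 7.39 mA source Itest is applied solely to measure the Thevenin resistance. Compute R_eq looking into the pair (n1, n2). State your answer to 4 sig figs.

Element admittances at DC:
  Y(R1) = 0.9804 S between n2,n0
  Y(R2) = 0.3937 S between n1,n0
  Y(R3) = 0.005917 S between n3,n1
  Y(R4) = 0.2252 S between n1,n2
  Y(R5) = 0.01422 S between n1,n3
  Y(R6) = 0.4132 S between n0,n2
  Y(R7) = 0.1427 S between n0,n3
  Y(R8) = 0.1590 S between n2,n1
  Y(R9) = 0.004219 S between n2,n1
  Y(R10) = 0.03413 S between n3,n2
  Y(R11) = 0.003546 S between n3,n0
  Y(R12) = 0.009434 S between n2,n0
  Y(R13) = 0.0006667 S between n3,n2
  Y(R14) = 0.0005128 S between n2,n3
  Y(R15) = 0.0004032 S between n1,n3
  Y(R16) = 0.001071 S between n2,n0
  Y(R17) = 0.1114 S between n0,n2
  Y(R18) = 0.2597 S between n2,n1
  Y(R19) = 0.0001058 S between n3,n1
  Y(R20) = 0.003205 S between n3,n0
  Itest: injects 0.00739 A into n2 (from n1)
Assemble and solve the 3×3 MNA system:
  V(n1)=-0.005992  V(n2)=0.001589  V(n3)=-0.0003293

R_eq = 1.026 Ω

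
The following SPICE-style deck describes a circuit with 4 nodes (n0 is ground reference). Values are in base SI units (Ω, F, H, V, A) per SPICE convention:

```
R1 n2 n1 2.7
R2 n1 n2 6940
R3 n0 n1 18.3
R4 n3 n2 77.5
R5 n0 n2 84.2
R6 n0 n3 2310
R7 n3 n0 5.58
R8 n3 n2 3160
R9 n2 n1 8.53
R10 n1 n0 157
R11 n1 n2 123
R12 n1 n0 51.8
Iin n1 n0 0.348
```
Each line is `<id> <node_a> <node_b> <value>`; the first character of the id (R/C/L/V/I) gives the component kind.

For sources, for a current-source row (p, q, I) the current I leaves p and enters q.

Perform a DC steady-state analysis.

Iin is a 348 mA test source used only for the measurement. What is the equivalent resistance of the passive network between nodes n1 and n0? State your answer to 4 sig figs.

Apply KCL at each of the 3 non-ground nodes and solve the resulting linear system.
Node n1: branches {R1, R2, R3, R9, R10, R11, R12, Iin} → V_1 = -3.366
Node n2: branches {R1, R2, R4, R5, R8, R9, R11} → V_2 = -3.210
Node n3: branches {R4, R6, R7, R8} → V_3 = -0.2200

R_eq = 9.673 Ω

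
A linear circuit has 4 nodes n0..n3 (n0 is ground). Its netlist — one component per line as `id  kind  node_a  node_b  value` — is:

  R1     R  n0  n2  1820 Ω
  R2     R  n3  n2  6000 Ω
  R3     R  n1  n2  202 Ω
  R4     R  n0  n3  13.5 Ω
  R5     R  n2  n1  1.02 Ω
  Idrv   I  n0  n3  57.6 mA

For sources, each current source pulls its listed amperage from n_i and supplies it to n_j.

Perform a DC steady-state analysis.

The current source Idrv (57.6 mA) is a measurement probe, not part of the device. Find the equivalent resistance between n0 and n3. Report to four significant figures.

MNA unknowns: 3 node voltages V₁..V_3
R1: Y=0.0005495 on G[0,2]
R2: Y=0.0001667 on G[3,2]
R3: Y=0.004950 on G[1,2]
R4: Y=0.07407 on G[0,3]
R5: Y=0.9804 on G[2,1]
Idrv: z[0]−=0.0576, z[3]+=0.0576
solve → V1=0.1807, V2=0.1807, V3=0.7763

R_eq = 13.48 Ω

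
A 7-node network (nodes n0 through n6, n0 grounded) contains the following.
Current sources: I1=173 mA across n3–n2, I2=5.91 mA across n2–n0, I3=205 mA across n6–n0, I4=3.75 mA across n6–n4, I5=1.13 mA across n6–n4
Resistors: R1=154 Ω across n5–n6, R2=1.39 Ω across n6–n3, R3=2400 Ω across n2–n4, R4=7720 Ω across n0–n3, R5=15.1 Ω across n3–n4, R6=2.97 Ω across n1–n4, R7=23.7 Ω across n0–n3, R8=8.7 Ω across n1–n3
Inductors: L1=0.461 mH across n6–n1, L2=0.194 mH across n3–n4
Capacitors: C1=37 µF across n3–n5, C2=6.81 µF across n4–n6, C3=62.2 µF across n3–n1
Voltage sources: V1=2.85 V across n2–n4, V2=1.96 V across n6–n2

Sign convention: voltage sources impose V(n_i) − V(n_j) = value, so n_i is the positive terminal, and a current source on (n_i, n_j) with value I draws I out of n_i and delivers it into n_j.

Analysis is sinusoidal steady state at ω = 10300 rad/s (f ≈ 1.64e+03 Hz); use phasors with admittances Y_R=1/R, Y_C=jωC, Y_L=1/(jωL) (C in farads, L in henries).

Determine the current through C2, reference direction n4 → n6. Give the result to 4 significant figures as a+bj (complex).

MNA unknowns: 6 node voltages V₁..V_6 plus 2 source currents (V1, V2)
I1: z[3]−=0.173, z[2]+=0.173
R1: Y=0.006494+0.000j on G[5,6]
R2: Y=0.7194+0.000j on G[6,3]
L1: Y=0.000-0.2106j on G[6,1]
I2: z[2]−=0.00591, z[0]+=0.00591
I3: z[6]−=0.205, z[0]+=0.205
I4: z[6]−=0.00375, z[4]+=0.00375
R3: Y=0.0004167+0.000j on G[2,4]
R4: Y=0.0001295+0.000j on G[0,3]
R5: Y=0.06623+0.000j on G[3,4]
L2: Y=0.000-0.5005j on G[3,4]
R6: Y=0.3367+0.000j on G[1,4]
C1: Y=0.000+0.3811j on G[3,5]
C2: Y=0.000+0.07014j on G[4,6]
I5: z[6]−=0.00113, z[4]+=0.00113
C3: Y=0.000+0.6407j on G[3,1]
R7: Y=0.04219+0.000j on G[0,3]
R8: Y=0.1149+0.000j on G[1,3]
V1: row V2−V4=2.85, i_V1 at 2,4
V2: row V6−V2=1.96, i_V2 at 6,2
solve → V1=-6.955+0.7293j, V2=-5.364-0.5525j, V3=-4.983+0.000j, V4=-8.214-0.5525j, V5=-4.992-0.02706j, V6=-3.404-0.5525j
aux → i_V1=-0.9204+0.8113j, i_V2=-1.086+0.8113j

0.000-0.3374j A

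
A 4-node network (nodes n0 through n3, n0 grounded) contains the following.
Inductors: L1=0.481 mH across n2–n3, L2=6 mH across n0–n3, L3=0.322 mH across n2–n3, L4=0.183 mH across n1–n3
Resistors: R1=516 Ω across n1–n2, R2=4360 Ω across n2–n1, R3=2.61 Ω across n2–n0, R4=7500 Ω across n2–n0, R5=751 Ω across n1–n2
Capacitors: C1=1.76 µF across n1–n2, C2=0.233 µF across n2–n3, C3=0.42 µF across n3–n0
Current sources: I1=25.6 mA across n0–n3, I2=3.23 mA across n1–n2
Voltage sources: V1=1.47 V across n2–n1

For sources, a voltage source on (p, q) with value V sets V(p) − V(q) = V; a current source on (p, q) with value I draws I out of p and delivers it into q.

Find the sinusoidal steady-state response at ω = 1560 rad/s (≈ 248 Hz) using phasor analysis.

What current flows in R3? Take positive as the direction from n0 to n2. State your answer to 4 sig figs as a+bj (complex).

-0.04347+0.06699j A

MNA unknowns: 3 node voltages V₁..V_3 plus 1 source current (V1)
L1: Y=0.000-1.333j on G[2,3]
R1: Y=0.001938+0.000j on G[1,2]
L2: Y=0.000-0.1068j on G[0,3]
C1: Y=0.000+0.002746j on G[1,2]
R2: Y=0.0002294+0.000j on G[2,1]
C2: Y=0.000+0.0003635j on G[2,3]
L3: Y=0.000-1.991j on G[2,3]
R3: Y=0.3831+0.000j on G[2,0]
I1: z[0]−=0.0256, z[3]+=0.0256
R4: Y=0.0001333+0.000j on G[2,0]
R5: Y=0.001332+0.000j on G[1,2]
C3: Y=0.000+0.0006552j on G[3,0]
I2: z[1]−=0.00323, z[2]+=0.00323
L4: Y=0.000-3.503j on G[1,3]
V1: row V2−V1=1.47, i_V1 at 2,1
solve → V1=-1.357-0.1748j, V2=0.1135-0.1748j, V3=-0.6311-0.1685j
aux → i_V1=-0.02423+2.537j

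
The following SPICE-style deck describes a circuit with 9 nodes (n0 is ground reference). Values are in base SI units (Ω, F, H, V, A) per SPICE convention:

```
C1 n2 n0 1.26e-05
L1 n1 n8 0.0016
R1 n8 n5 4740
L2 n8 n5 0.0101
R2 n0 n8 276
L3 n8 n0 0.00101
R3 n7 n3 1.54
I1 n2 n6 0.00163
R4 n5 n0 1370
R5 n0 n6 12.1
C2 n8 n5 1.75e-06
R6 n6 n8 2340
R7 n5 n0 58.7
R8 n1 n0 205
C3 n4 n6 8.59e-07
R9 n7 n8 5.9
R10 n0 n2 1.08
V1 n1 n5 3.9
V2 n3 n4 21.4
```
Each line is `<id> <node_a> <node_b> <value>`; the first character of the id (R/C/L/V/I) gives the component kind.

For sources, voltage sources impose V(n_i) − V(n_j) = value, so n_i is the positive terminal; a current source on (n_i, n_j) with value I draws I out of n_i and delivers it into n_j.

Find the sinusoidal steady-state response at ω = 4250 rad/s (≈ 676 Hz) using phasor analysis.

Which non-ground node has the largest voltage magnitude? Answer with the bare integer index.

4

Apply KCL at each of the 8 non-ground nodes and solve the resulting linear system.
Node n1: branches {L1, R8, V1} → V_1 = 0.2171+0.7091j
Node n2: branches {C1, I1, R10} → V_2 = -0.001755+0.0001015j
Node n3: branches {R3, V2} → V_3 = -0.2117+0.8949j
Node n4: branches {C3, V2} → V_4 = -21.61+0.8949j
Node n5: branches {R1, L2, R4, C2, R7, V1} → V_5 = -3.683+0.7091j
Node n6: branches {I1, R5, R6, C3} → V_6 = -0.06260-0.9454j
Node n7: branches {R3, R9} → V_7 = -0.2220+0.7737j
Node n8: branches {L1, R1, L2, R2, L3, C2, R6, R9} → V_8 = -0.2616+0.3096j
Source currents: i(V1)=-0.05982+0.06694j, i(V2)=-0.006719-0.07867j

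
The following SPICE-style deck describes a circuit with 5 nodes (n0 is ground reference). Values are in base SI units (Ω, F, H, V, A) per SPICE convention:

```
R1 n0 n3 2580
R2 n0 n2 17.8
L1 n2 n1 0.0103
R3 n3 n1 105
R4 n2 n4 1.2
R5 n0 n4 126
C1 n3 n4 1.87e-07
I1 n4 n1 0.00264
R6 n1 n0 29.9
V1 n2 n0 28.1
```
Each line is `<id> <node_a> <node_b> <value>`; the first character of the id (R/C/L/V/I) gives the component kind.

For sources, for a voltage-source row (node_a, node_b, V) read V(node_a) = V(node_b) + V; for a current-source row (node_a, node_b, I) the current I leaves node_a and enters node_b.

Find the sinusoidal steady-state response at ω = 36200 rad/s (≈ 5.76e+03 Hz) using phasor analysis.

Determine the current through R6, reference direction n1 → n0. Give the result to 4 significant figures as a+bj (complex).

Apply KCL at each of the 4 non-ground nodes and solve the resulting linear system.
Node n1: branches {L1, R3, I1, R6} → V_1 = 2.426+1.181j
Node n2: branches {R2, L1, R4, V1} → V_2 = 28.10+0.000j
Node n3: branches {R1, R3, C1} → V_3 = 11.00+12.56j
Node n4: branches {R4, R5, C1, I1} → V_4 = 27.73-0.1346j
Source currents: i(V1)=-1.884-0.04331j

0.08114+0.03951j A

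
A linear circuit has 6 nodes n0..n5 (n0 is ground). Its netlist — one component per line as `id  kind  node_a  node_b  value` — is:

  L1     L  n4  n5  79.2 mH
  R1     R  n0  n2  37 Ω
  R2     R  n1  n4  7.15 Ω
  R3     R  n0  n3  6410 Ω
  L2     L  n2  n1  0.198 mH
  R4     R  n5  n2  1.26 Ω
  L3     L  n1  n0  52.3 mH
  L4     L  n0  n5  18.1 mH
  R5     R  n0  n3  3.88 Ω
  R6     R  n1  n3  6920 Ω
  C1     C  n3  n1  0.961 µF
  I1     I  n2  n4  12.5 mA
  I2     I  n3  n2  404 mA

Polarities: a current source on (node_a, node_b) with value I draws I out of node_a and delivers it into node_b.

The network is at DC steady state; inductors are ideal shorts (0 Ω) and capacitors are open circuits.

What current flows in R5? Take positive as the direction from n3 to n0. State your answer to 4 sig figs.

Element admittances at DC:
  L1: short n4↔n5 (DC inductor)
  Y(R1) = 0.02703 S between n0,n2
  Y(R2) = 0.1399 S between n1,n4
  Y(R3) = 0.0001560 S between n0,n3
  L2: short n2↔n1 (DC inductor)
  Y(R4) = 0.7937 S between n5,n2
  L3: short n1↔n0 (DC inductor)
  L4: short n0↔n5 (DC inductor)
  Y(R5) = 0.2577 S between n0,n3
  Y(R6) = 0.0001445 S between n1,n3
  Y(C1) = 0.000 S between n3,n1
  I1: injects 0.0125 A into n4 (from n2)
  I2: injects 0.404 A into n2 (from n3)
Assemble and solve the 9×9 MNA system:
  V(n1)=0.000  V(n2)=0.000  V(n3)=-1.566  V(n4)=0.000  V(n5)=0.000
  i(L1)=0.01250  i(L2)=0.3915  i(L3)=0.3913  i(L4)=-0.01250

-0.4035 A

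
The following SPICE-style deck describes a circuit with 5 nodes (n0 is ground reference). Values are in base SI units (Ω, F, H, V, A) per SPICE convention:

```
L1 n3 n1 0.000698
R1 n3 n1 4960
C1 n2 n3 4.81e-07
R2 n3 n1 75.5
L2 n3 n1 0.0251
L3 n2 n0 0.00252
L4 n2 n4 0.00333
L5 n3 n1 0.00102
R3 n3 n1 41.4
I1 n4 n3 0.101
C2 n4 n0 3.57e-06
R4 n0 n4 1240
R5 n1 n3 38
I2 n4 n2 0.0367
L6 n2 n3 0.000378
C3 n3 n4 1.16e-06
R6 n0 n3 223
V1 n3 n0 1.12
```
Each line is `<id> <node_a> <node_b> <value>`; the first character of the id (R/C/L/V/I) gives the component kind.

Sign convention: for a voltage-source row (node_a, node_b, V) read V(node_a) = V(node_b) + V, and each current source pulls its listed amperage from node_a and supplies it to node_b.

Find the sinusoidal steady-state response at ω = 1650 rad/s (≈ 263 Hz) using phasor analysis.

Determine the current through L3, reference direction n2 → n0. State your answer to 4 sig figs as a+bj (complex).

-0.01416-0.2349j A

MNA unknowns: 4 node voltages V₁..V_4 plus 1 source current (V1)
L1: Y=0.000-0.8683j on G[3,1]
R1: Y=0.0002016+0.000j on G[3,1]
C1: Y=0.000+0.0007937j on G[2,3]
R2: Y=0.01325+0.000j on G[3,1]
L2: Y=0.000-0.02415j on G[3,1]
L3: Y=0.000-0.2405j on G[2,0]
L4: Y=0.000-0.1820j on G[2,4]
L5: Y=0.000-0.5942j on G[3,1]
R3: Y=0.02415+0.000j on G[3,1]
I1: z[4]−=0.101, z[3]+=0.101
C2: Y=0.000+0.005890j on G[4,0]
R4: Y=0.0008065+0.000j on G[0,4]
R5: Y=0.02632+0.000j on G[1,3]
I2: z[4]−=0.0367, z[2]+=0.0367
L6: Y=0.000-1.603j on G[2,3]
C3: Y=0.000+0.001914j on G[3,4]
R6: Y=0.004484+0.000j on G[0,3]
V1: row V3−V0=1.12, i_V1 at 3,0
solve → V1=1.120+0.000j, V2=0.9766-0.05887j, V3=1.120+0.000j, V4=1.004-0.8566j
aux → i_V1=0.003279+0.2296j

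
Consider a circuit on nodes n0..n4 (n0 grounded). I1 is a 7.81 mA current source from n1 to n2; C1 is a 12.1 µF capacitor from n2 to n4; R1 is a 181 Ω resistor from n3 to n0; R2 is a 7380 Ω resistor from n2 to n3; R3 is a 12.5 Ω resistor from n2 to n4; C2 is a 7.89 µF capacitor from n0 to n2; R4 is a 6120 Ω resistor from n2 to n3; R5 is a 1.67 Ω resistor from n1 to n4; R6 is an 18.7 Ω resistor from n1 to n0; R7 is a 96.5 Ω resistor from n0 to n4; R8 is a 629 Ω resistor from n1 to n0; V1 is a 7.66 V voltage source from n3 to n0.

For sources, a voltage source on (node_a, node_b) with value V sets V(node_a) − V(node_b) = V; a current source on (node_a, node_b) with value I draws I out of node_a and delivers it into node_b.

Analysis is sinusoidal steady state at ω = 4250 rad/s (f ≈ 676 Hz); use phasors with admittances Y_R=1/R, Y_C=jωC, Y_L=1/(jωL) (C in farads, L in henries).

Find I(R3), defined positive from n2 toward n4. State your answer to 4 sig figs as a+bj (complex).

MNA unknowns: 4 node voltages V₁..V_4 plus 1 source current (V1)
I1: z[1]−=0.00781, z[2]+=0.00781
C1: Y=0.000+0.05142j on G[2,4]
R1: Y=0.005525+0.000j on G[3,0]
R2: Y=0.0001355+0.000j on G[2,3]
R3: Y=0.08000+0.000j on G[2,4]
C2: Y=0.000+0.03353j on G[0,2]
R4: Y=0.0001634+0.000j on G[2,3]
R5: Y=0.5988+0.000j on G[1,4]
R6: Y=0.05348+0.000j on G[1,0]
R7: Y=0.01036+0.000j on G[0,4]
R8: Y=0.001590+0.000j on G[1,0]
V1: row V3−V0=7.66, i_V1 at 3,0
solve → V1=-0.01132-0.02696j, V2=0.05414-0.08617j, V3=7.660+0.000j, V4=0.0006838-0.02944j
aux → i_V1=-0.04459-2.576e-05j

0.004276-0.004539j A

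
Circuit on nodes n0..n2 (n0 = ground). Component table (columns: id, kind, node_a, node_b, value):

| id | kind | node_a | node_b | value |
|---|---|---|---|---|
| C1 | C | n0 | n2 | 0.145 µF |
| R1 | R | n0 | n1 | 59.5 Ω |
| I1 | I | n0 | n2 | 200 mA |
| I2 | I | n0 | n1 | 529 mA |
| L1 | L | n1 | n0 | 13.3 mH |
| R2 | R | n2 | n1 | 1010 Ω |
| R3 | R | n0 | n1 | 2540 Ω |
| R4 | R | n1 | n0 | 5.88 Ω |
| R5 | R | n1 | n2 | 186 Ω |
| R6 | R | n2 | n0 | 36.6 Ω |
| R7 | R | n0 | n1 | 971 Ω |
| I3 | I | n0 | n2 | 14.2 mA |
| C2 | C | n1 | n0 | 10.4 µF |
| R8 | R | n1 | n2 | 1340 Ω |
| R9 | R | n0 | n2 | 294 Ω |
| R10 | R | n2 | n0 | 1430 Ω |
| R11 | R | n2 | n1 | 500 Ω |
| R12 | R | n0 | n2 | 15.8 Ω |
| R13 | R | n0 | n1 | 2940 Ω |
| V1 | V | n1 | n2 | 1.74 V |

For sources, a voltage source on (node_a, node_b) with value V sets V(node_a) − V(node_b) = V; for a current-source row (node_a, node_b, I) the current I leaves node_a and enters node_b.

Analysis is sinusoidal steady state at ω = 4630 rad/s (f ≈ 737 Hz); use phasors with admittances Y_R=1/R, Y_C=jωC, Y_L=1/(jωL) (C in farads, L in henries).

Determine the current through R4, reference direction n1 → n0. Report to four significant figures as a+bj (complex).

MNA unknowns: 2 node voltages V₁..V_2 plus 1 source current (V1)
C1: Y=0.000+0.0006713j on G[0,2]
R1: Y=0.01681+0.000j on G[0,1]
I1: z[0]−=0.2, z[2]+=0.2
I2: z[0]−=0.529, z[1]+=0.529
L1: Y=0.000-0.01624j on G[1,0]
R2: Y=0.0009901+0.000j on G[2,1]
R3: Y=0.0003937+0.000j on G[0,1]
R4: Y=0.1701+0.000j on G[1,0]
R5: Y=0.005376+0.000j on G[1,2]
R6: Y=0.02732+0.000j on G[2,0]
R7: Y=0.001030+0.000j on G[0,1]
I3: z[0]−=0.0142, z[2]+=0.0142
C2: Y=0.000+0.04815j on G[1,0]
R8: Y=0.0007463+0.000j on G[1,2]
R9: Y=0.003401+0.000j on G[0,2]
R10: Y=0.0006993+0.000j on G[2,0]
R11: Y=0.002000+0.000j on G[2,1]
R12: Y=0.06329+0.000j on G[0,2]
R13: Y=0.0003401+0.000j on G[0,1]
V1: row V1−V2=1.74, i_V1 at 1,2
solve → V1=3.163-0.3596j, V2=1.423-0.3596j
aux → i_V1=-0.09502-0.03311j

0.5379-0.06116j A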